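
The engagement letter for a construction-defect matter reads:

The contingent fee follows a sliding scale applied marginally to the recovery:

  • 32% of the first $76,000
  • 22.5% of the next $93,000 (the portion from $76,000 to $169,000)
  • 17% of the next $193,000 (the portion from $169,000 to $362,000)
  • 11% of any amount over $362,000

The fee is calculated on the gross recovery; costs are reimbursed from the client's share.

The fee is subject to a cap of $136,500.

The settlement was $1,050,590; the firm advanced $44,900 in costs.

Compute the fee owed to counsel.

Fee base is the gross recovery, $1,050,590; costs are reimbursed separately.
First $76,000 at 32% = $24,320.00
Next $93,000 at 22.5% = $20,925.00
Next $193,000 at 17% = $32,810.00
Remaining $688,590 at 11% = $75,744.90
Fee: $24,320.00 + $20,925.00 + $32,810.00 + $75,744.90 = $153,799.90
$153,799.90 exceeds the $136,500 cap, so the fee is capped at $136,500.00.

$136,500.00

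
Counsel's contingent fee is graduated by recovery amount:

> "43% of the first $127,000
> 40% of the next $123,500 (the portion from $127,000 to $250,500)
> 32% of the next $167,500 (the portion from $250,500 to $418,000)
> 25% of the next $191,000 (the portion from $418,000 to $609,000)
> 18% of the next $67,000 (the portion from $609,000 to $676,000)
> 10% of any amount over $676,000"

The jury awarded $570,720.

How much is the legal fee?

First $127,000 at 43% = $54,610.00
Next $123,500 at 40% = $49,400.00
Next $167,500 at 32% = $53,600.00
Remaining $152,720 at 25% = $38,180.00
Fee: $54,610.00 + $49,400.00 + $53,600.00 + $38,180.00 = $195,790.00

$195,790.00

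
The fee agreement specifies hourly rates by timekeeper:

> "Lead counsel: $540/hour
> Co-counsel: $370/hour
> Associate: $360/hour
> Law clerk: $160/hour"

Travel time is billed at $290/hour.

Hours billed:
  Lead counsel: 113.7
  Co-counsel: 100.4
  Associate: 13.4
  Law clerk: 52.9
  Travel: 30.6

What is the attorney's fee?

$120,708.00

Lead counsel: 113.7 × $540 = $61,398.00
Co-counsel: 100.4 × $370 = $37,148.00
Associate: 13.4 × $360 = $4,824.00
Law clerk: 52.9 × $160 = $8,464.00
Subtotal: $61,398.00 + $37,148.00 + $4,824.00 + $8,464.00 = $111,834.00
Travel: 30.6 × $290 = $8,874.00
Total: $111,834.00 + $8,874.00 = $120,708.00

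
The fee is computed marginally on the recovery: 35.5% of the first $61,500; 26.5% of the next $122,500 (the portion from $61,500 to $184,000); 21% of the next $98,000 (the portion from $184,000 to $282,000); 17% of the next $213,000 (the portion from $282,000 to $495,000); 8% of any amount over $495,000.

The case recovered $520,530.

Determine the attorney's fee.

First $61,500 at 35.5% = $21,832.50
Next $122,500 at 26.5% = $32,462.50
Next $98,000 at 21% = $20,580.00
Next $213,000 at 17% = $36,210.00
Remaining $25,530 at 8% = $2,042.40
Fee: $21,832.50 + $32,462.50 + $20,580.00 + $36,210.00 + $2,042.40 = $113,127.40

$113,127.40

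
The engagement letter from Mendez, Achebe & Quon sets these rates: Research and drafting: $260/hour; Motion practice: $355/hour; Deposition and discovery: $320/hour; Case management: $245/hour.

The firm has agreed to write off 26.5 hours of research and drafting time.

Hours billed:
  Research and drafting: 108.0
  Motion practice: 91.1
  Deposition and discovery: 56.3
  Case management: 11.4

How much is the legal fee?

$74,339.50

Research and drafting: 108.0 × $260 = $28,080.00
Motion practice: 91.1 × $355 = $32,340.50
Deposition and discovery: 56.3 × $320 = $18,016.00
Case management: 11.4 × $245 = $2,793.00
Subtotal: $81,229.50
Write-off: 26.5 × $260 = $6,890.00
Total: $81,229.50 − $6,890.00 = $74,339.50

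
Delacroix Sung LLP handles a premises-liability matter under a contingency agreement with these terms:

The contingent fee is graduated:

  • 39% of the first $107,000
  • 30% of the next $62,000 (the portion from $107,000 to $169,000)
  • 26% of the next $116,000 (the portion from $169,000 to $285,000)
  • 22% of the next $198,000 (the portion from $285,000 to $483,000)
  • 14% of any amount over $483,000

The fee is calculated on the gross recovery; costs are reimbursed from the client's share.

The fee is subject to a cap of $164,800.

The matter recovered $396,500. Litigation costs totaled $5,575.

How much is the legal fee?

Fee base is the gross recovery, $396,500; costs are reimbursed separately.
First $107,000 at 39% = $41,730.00
Next $62,000 at 30% = $18,600.00
Next $116,000 at 26% = $30,160.00
Remaining $111,500 at 22% = $24,530.00
Fee: $41,730.00 + $18,600.00 + $30,160.00 + $24,530.00 = $115,020.00
$115,020.00 is under the $164,800 cap.

$115,020.00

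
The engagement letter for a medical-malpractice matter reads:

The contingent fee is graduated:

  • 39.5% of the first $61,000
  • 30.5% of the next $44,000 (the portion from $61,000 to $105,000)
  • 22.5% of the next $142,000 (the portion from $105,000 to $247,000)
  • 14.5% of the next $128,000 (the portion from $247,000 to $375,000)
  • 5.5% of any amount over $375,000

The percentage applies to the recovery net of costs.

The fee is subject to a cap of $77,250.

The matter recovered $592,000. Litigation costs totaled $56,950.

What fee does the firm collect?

$77,250.00

Fee base (net of costs): $592,000 − $56,950 = $535,050
First $61,000 at 39.5% = $24,095.00
Next $44,000 at 30.5% = $13,420.00
Next $142,000 at 22.5% = $31,950.00
Next $128,000 at 14.5% = $18,560.00
Remaining $160,050 at 5.5% = $8,802.75
Fee: $24,095.00 + $13,420.00 + $31,950.00 + $18,560.00 + $8,802.75 = $96,827.75
$96,827.75 exceeds the $77,250 cap, so the fee is capped at $77,250.00.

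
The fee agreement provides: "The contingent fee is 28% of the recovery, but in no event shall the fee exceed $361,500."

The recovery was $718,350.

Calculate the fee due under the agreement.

28% of $718,350 = $201,138.00
That is under the $361,500 cap.

$201,138.00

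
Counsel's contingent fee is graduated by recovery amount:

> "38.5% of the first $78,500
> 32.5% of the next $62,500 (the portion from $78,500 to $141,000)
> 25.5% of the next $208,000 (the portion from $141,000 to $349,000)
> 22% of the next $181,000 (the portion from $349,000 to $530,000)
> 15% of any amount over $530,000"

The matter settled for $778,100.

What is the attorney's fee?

First $78,500 at 38.5% = $30,222.50
Next $62,500 at 32.5% = $20,312.50
Next $208,000 at 25.5% = $53,040.00
Next $181,000 at 22% = $39,820.00
Remaining $248,100 at 15% = $37,215.00
Fee: $30,222.50 + $20,312.50 + $53,040.00 + $39,820.00 + $37,215.00 = $180,610.00

$180,610.00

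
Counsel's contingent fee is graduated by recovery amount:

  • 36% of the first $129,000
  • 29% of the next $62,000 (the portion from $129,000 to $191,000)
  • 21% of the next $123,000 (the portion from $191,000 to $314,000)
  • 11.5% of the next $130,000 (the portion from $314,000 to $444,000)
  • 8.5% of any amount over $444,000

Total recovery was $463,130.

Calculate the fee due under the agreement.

$106,826.05

First $129,000 at 36% = $46,440.00
Next $62,000 at 29% = $17,980.00
Next $123,000 at 21% = $25,830.00
Next $130,000 at 11.5% = $14,950.00
Remaining $19,130 at 8.5% = $1,626.05
Fee: $46,440.00 + $17,980.00 + $25,830.00 + $14,950.00 + $1,626.05 = $106,826.05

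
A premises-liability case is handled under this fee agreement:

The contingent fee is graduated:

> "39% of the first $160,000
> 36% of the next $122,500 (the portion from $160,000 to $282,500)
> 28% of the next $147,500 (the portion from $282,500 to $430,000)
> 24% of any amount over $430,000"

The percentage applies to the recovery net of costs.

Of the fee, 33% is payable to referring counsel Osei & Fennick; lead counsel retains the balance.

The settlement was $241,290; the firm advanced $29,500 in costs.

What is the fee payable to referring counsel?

$26,744.65

Fee base (net of costs): $241,290 − $29,500 = $211,790
First $160,000 at 39% = $62,400.00
Remaining $51,790 at 36% = $18,644.40
Fee: $62,400.00 + $18,644.40 = $81,044.40
Referral share: 33% of $81,044.40 = $26,744.65; lead counsel retains $81,044.40 − $26,744.65 = $54,299.75.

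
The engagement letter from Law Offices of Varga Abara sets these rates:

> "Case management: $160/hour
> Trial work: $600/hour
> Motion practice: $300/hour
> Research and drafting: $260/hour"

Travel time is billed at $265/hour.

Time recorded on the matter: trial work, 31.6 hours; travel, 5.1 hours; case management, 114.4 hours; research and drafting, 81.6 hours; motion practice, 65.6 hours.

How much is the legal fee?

$79,511.50

Case management: 114.4 × $160 = $18,304.00
Trial work: 31.6 × $600 = $18,960.00
Motion practice: 65.6 × $300 = $19,680.00
Research and drafting: 81.6 × $260 = $21,216.00
Subtotal: $18,304.00 + $18,960.00 + $19,680.00 + $21,216.00 = $78,160.00
Travel: 5.1 × $265 = $1,351.50
Total: $78,160.00 + $1,351.50 = $79,511.50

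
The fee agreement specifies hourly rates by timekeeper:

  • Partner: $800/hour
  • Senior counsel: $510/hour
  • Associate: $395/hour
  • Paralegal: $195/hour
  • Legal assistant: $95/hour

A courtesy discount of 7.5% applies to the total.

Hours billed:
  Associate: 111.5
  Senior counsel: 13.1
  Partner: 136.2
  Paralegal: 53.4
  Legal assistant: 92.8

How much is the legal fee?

Partner: 136.2 × $800 = $108,960.00
Senior counsel: 13.1 × $510 = $6,681.00
Associate: 111.5 × $395 = $44,042.50
Paralegal: 53.4 × $195 = $10,413.00
Legal assistant: 92.8 × $95 = $8,816.00
Subtotal: $178,912.50
Less 7.5% discount: −$13,418.44
Total: $178,912.50 − $13,418.44 = $165,494.06

$165,494.06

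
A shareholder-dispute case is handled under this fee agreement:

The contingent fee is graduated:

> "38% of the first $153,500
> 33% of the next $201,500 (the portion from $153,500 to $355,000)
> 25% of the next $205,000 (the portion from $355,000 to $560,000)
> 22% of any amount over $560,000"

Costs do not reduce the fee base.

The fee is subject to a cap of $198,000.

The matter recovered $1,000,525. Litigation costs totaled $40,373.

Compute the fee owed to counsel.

$198,000.00

Fee base is the gross recovery, $1,000,525; costs are reimbursed separately.
First $153,500 at 38% = $58,330.00
Next $201,500 at 33% = $66,495.00
Next $205,000 at 25% = $51,250.00
Remaining $440,525 at 22% = $96,915.50
Fee: $58,330.00 + $66,495.00 + $51,250.00 + $96,915.50 = $272,990.50
$272,990.50 exceeds the $198,000 cap, so the fee is capped at $198,000.00.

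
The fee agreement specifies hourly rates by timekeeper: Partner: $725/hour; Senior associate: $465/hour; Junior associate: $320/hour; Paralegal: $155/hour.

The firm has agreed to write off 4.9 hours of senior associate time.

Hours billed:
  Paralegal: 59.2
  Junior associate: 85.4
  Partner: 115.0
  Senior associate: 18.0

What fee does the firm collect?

Partner: 115.0 × $725 = $83,375.00
Senior associate: 18.0 × $465 = $8,370.00
Junior associate: 85.4 × $320 = $27,328.00
Paralegal: 59.2 × $155 = $9,176.00
Subtotal: $128,249.00
Write-off: 4.9 × $465 = $2,278.50
Total: $128,249.00 − $2,278.50 = $125,970.50

$125,970.50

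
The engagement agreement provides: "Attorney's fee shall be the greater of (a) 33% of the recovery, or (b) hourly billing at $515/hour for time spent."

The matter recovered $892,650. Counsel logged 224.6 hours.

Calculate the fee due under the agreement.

$294,574.50

(a) 33% of $892,650 = $294,574.50
(b) 224.6 × $515 = $115,669.00
The greater is (a): $294,574.50.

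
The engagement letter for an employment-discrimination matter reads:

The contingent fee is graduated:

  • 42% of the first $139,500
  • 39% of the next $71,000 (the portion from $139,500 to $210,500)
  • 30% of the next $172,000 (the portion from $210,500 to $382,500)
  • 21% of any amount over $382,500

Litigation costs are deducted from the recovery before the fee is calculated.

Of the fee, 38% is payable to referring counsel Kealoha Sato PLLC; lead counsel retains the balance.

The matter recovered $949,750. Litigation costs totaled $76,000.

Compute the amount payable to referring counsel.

Fee base (net of costs): $949,750 − $76,000 = $873,750
First $139,500 at 42% = $58,590.00
Next $71,000 at 39% = $27,690.00
Next $172,000 at 30% = $51,600.00
Remaining $491,250 at 21% = $103,162.50
Fee: $58,590.00 + $27,690.00 + $51,600.00 + $103,162.50 = $241,042.50
Referral share: 38% of $241,042.50 = $91,596.15; lead counsel retains $241,042.50 − $91,596.15 = $149,446.35.

$91,596.15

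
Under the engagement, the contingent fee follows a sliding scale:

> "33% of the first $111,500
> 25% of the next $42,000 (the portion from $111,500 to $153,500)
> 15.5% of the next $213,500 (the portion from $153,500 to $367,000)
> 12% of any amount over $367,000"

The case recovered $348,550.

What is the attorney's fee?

First $111,500 at 33% = $36,795.00
Next $42,000 at 25% = $10,500.00
Remaining $195,050 at 15.5% = $30,232.75
Fee: $36,795.00 + $10,500.00 + $30,232.75 = $77,527.75

$77,527.75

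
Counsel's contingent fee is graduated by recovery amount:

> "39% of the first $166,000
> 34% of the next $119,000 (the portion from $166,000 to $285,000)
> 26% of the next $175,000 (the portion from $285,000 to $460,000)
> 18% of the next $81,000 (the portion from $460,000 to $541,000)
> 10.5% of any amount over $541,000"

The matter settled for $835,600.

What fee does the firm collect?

First $166,000 at 39% = $64,740.00
Next $119,000 at 34% = $40,460.00
Next $175,000 at 26% = $45,500.00
Next $81,000 at 18% = $14,580.00
Remaining $294,600 at 10.5% = $30,933.00
Fee: $64,740.00 + $40,460.00 + $45,500.00 + $14,580.00 + $30,933.00 = $196,213.00

$196,213.00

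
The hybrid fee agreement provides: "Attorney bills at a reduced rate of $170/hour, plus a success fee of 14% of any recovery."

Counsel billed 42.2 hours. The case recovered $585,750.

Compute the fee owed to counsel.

$89,179.00

Hourly: 42.2 × $170 = $7,174.00
Success fee: 14% of $585,750 = $82,005.00
Total: $7,174.00 + $82,005.00 = $89,179.00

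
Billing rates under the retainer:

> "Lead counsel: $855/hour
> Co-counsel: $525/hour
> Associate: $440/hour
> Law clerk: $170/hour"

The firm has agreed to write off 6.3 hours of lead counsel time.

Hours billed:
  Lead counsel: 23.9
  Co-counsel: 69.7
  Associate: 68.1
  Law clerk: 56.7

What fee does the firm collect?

Lead counsel: 23.9 × $855 = $20,434.50
Co-counsel: 69.7 × $525 = $36,592.50
Associate: 68.1 × $440 = $29,964.00
Law clerk: 56.7 × $170 = $9,639.00
Subtotal: $96,630.00
Write-off: 6.3 × $855 = $5,386.50
Total: $96,630.00 − $5,386.50 = $91,243.50

$91,243.50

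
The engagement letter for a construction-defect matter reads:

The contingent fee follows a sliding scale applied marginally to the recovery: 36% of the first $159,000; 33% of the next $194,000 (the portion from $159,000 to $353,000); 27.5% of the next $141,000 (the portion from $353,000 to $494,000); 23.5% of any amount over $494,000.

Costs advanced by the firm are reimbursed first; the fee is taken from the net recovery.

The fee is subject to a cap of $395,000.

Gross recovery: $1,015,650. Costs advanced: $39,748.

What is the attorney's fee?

Fee base (net of costs): $1,015,650 − $39,748 = $975,902
First $159,000 at 36% = $57,240.00
Next $194,000 at 33% = $64,020.00
Next $141,000 at 27.5% = $38,775.00
Remaining $481,902 at 23.5% = $113,246.97
Fee: $57,240.00 + $64,020.00 + $38,775.00 + $113,246.97 = $273,281.97
$273,281.97 is under the $395,000 cap.

$273,281.97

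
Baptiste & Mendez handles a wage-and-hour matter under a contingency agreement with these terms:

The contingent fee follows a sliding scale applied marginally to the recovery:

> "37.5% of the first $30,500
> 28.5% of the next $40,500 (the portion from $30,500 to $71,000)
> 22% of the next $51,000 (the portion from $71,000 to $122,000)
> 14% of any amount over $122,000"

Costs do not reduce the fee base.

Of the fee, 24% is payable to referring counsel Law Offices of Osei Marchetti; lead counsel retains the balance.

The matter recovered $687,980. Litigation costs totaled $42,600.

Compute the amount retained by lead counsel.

$86,212.27

Fee base is the gross recovery, $687,980; costs are reimbursed separately.
First $30,500 at 37.5% = $11,437.50
Next $40,500 at 28.5% = $11,542.50
Next $51,000 at 22% = $11,220.00
Remaining $565,980 at 14% = $79,237.20
Fee: $11,437.50 + $11,542.50 + $11,220.00 + $79,237.20 = $113,437.20
Referral share: 24% of $113,437.20 = $27,224.93; lead counsel retains $113,437.20 − $27,224.93 = $86,212.27.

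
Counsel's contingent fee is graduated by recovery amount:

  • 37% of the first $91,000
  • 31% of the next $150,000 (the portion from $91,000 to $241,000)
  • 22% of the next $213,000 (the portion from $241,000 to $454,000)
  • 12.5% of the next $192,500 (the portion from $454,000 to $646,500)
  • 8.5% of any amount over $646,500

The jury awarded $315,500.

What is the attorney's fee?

$96,560.00

First $91,000 at 37% = $33,670.00
Next $150,000 at 31% = $46,500.00
Remaining $74,500 at 22% = $16,390.00
Fee: $33,670.00 + $46,500.00 + $16,390.00 = $96,560.00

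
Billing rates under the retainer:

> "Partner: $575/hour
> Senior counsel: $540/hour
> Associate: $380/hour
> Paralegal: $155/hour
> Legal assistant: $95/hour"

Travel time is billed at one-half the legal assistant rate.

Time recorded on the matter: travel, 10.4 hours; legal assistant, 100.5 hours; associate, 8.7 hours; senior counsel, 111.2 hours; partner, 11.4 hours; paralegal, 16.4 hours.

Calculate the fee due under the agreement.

Partner: 11.4 × $575 = $6,555.00
Senior counsel: 111.2 × $540 = $60,048.00
Associate: 8.7 × $380 = $3,306.00
Paralegal: 16.4 × $155 = $2,542.00
Legal assistant: 100.5 × $95 = $9,547.50
Subtotal: $6,555.00 + $60,048.00 + $3,306.00 + $2,542.00 + $9,547.50 = $81,998.50
Travel: 10.4 × ($95 ÷ 2) = 10.4 × $47.50 = $494.00
Total: $81,998.50 + $494.00 = $82,492.50

$82,492.50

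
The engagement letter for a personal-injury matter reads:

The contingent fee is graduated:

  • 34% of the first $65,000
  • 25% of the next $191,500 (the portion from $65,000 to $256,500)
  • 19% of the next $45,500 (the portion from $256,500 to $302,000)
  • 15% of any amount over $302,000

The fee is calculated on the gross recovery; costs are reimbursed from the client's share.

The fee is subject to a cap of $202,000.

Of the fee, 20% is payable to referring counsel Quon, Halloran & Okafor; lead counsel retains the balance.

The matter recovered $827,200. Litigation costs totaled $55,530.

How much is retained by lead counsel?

$125,920.00

Fee base is the gross recovery, $827,200; costs are reimbursed separately.
First $65,000 at 34% = $22,100.00
Next $191,500 at 25% = $47,875.00
Next $45,500 at 19% = $8,645.00
Remaining $525,200 at 15% = $78,780.00
Fee: $22,100.00 + $47,875.00 + $8,645.00 + $78,780.00 = $157,400.00
$157,400.00 is under the $202,000 cap.
Referral share: 20% of $157,400.00 = $31,480.00; lead counsel retains $157,400.00 − $31,480.00 = $125,920.00.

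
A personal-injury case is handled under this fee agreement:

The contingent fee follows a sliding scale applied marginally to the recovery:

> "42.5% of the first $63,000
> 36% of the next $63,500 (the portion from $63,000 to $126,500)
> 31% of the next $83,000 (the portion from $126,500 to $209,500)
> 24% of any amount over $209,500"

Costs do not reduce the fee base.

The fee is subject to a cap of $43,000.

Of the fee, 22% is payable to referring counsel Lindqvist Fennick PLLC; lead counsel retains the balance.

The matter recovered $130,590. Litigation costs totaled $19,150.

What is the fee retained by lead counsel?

$33,540.00

Fee base is the gross recovery, $130,590; costs are reimbursed separately.
First $63,000 at 42.5% = $26,775.00
Next $63,500 at 36% = $22,860.00
Remaining $4,090 at 31% = $1,267.90
Fee: $26,775.00 + $22,860.00 + $1,267.90 = $50,902.90
$50,902.90 exceeds the $43,000 cap, so the fee is capped at $43,000.00.
Referral share: 22% of $43,000.00 = $9,460.00; lead counsel retains $43,000.00 − $9,460.00 = $33,540.00.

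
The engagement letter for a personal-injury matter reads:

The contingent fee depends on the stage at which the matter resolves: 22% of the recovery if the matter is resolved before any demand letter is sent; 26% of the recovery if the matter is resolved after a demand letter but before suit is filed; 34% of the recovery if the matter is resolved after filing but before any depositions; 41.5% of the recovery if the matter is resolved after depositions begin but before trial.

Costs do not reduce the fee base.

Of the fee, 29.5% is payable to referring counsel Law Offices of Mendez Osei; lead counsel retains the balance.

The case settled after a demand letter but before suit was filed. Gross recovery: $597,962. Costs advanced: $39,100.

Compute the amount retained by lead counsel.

Fee base is the gross recovery, $597,962; costs are reimbursed separately.
The matter settled after a demand letter but before suit was filed, so the 26% rate applies.
$597,962 × 26% = $155,470.12
Referral share: 29.5% of $155,470.12 = $45,863.69; lead counsel retains $155,470.12 − $45,863.69 = $109,606.43.

$109,606.43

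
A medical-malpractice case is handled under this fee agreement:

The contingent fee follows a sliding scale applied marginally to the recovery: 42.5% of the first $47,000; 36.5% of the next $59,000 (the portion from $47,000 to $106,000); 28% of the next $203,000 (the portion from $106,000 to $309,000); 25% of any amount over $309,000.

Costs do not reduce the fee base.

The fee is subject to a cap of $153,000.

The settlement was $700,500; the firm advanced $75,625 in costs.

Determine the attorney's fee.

$153,000.00

Fee base is the gross recovery, $700,500; costs are reimbursed separately.
First $47,000 at 42.5% = $19,975.00
Next $59,000 at 36.5% = $21,535.00
Next $203,000 at 28% = $56,840.00
Remaining $391,500 at 25% = $97,875.00
Fee: $19,975.00 + $21,535.00 + $56,840.00 + $97,875.00 = $196,225.00
$196,225.00 exceeds the $153,000 cap, so the fee is capped at $153,000.00.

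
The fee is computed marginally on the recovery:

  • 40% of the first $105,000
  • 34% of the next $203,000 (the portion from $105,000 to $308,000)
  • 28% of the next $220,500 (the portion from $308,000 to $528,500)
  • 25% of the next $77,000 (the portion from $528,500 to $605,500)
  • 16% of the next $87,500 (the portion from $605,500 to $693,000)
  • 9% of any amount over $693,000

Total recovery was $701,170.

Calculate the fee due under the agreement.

First $105,000 at 40% = $42,000.00
Next $203,000 at 34% = $69,020.00
Next $220,500 at 28% = $61,740.00
Next $77,000 at 25% = $19,250.00
Next $87,500 at 16% = $14,000.00
Remaining $8,170 at 9% = $735.30
Fee: $42,000.00 + $69,020.00 + $61,740.00 + $19,250.00 + $14,000.00 + $735.30 = $206,745.30

$206,745.30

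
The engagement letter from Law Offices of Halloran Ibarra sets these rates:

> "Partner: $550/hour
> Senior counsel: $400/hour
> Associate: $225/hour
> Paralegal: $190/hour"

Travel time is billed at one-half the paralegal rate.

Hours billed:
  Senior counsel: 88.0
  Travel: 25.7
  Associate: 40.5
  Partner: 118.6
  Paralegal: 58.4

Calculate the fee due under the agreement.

$123,080.00

Partner: 118.6 × $550 = $65,230.00
Senior counsel: 88.0 × $400 = $35,200.00
Associate: 40.5 × $225 = $9,112.50
Paralegal: 58.4 × $190 = $11,096.00
Subtotal: $65,230.00 + $35,200.00 + $9,112.50 + $11,096.00 = $120,638.50
Travel: 25.7 × ($190 ÷ 2) = 25.7 × $95.00 = $2,441.50
Total: $120,638.50 + $2,441.50 = $123,080.00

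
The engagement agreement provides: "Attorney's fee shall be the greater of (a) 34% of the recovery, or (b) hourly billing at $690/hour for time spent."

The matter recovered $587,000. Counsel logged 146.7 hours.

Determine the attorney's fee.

$199,580.00

(a) 34% of $587,000 = $199,580.00
(b) 146.7 × $690 = $101,223.00
The greater is (a): $199,580.00.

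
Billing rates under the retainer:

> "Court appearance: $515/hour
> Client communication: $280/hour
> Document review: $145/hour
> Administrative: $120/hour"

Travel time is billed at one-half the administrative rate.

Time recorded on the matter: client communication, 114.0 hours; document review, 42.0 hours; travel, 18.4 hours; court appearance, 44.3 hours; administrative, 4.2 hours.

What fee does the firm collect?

Court appearance: 44.3 × $515 = $22,814.50
Client communication: 114.0 × $280 = $31,920.00
Document review: 42.0 × $145 = $6,090.00
Administrative: 4.2 × $120 = $504.00
Subtotal: $22,814.50 + $31,920.00 + $6,090.00 + $504.00 = $61,328.50
Travel: 18.4 × ($120 ÷ 2) = 18.4 × $60.00 = $1,104.00
Total: $61,328.50 + $1,104.00 = $62,432.50

$62,432.50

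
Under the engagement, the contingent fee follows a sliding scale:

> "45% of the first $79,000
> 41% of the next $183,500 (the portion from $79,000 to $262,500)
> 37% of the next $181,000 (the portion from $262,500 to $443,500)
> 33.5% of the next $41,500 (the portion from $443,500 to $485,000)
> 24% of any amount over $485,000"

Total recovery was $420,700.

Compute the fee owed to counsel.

$169,319.00

First $79,000 at 45% = $35,550.00
Next $183,500 at 41% = $75,235.00
Remaining $158,200 at 37% = $58,534.00
Fee: $35,550.00 + $75,235.00 + $58,534.00 = $169,319.00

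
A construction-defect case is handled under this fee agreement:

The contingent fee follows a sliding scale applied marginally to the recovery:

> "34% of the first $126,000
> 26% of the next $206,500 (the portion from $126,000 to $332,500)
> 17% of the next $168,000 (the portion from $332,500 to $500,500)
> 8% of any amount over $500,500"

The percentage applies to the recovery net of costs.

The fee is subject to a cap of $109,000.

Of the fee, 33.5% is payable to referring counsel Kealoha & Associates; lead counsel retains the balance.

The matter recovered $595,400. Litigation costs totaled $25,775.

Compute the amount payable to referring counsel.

$36,515.00

Fee base (net of costs): $595,400 − $25,775 = $569,625
First $126,000 at 34% = $42,840.00
Next $206,500 at 26% = $53,690.00
Next $168,000 at 17% = $28,560.00
Remaining $69,125 at 8% = $5,530.00
Fee: $42,840.00 + $53,690.00 + $28,560.00 + $5,530.00 = $130,620.00
$130,620.00 exceeds the $109,000 cap, so the fee is capped at $109,000.00.
Referral share: 33.5% of $109,000.00 = $36,515.00; lead counsel retains $109,000.00 − $36,515.00 = $72,485.00.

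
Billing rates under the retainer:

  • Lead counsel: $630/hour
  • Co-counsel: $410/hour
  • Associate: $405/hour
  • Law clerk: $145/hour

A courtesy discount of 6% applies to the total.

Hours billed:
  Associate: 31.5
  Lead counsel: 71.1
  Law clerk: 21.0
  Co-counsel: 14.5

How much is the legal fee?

Lead counsel: 71.1 × $630 = $44,793.00
Co-counsel: 14.5 × $410 = $5,945.00
Associate: 31.5 × $405 = $12,757.50
Law clerk: 21.0 × $145 = $3,045.00
Subtotal: $66,540.50
Less 6% discount: −$3,992.43
Total: $66,540.50 − $3,992.43 = $62,548.07

$62,548.07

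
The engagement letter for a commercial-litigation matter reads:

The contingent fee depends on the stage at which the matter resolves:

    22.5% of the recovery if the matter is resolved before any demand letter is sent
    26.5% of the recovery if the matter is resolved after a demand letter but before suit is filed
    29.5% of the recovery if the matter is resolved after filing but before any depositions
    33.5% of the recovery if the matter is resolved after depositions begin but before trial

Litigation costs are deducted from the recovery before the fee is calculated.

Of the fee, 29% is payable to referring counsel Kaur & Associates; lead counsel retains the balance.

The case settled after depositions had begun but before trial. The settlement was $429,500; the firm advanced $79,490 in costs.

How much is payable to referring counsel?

$34,003.47

Fee base (net of costs): $429,500 − $79,490 = $350,010
The matter settled after depositions had begun but before trial, so the 33.5% rate applies.
$350,010 × 33.5% = $117,253.35
Referral share: 29% of $117,253.35 = $34,003.47; lead counsel retains $117,253.35 − $34,003.47 = $83,249.88.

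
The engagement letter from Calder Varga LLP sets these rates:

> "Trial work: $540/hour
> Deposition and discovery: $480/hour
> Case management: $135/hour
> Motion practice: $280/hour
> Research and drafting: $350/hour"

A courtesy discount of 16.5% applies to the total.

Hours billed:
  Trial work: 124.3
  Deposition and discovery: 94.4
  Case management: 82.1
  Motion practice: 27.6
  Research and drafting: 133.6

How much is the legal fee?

$148,634.59

Trial work: 124.3 × $540 = $67,122.00
Deposition and discovery: 94.4 × $480 = $45,312.00
Case management: 82.1 × $135 = $11,083.50
Motion practice: 27.6 × $280 = $7,728.00
Research and drafting: 133.6 × $350 = $46,760.00
Subtotal: $178,005.50
Less 16.5% discount: −$29,370.91
Total: $178,005.50 − $29,370.91 = $148,634.59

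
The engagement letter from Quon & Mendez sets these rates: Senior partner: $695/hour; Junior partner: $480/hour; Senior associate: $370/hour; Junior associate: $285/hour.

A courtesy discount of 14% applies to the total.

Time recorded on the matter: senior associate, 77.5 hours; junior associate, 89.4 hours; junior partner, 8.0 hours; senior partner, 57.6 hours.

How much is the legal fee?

Senior partner: 57.6 × $695 = $40,032.00
Junior partner: 8.0 × $480 = $3,840.00
Senior associate: 77.5 × $370 = $28,675.00
Junior associate: 89.4 × $285 = $25,479.00
Subtotal: $98,026.00
Less 14% discount: −$13,723.64
Total: $98,026.00 − $13,723.64 = $84,302.36

$84,302.36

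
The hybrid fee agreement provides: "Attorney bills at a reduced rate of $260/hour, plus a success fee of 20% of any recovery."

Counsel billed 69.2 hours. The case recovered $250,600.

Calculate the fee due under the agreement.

Hourly: 69.2 × $260 = $17,992.00
Success fee: 20% of $250,600 = $50,120.00
Total: $17,992.00 + $50,120.00 = $68,112.00

$68,112.00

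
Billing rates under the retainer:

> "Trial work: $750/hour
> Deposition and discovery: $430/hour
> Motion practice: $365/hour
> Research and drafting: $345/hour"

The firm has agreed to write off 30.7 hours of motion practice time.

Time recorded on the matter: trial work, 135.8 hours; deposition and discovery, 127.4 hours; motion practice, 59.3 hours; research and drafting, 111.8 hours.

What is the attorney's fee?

$205,642.00

Trial work: 135.8 × $750 = $101,850.00
Deposition and discovery: 127.4 × $430 = $54,782.00
Motion practice: 59.3 × $365 = $21,644.50
Research and drafting: 111.8 × $345 = $38,571.00
Subtotal: $216,847.50
Write-off: 30.7 × $365 = $11,205.50
Total: $216,847.50 − $11,205.50 = $205,642.00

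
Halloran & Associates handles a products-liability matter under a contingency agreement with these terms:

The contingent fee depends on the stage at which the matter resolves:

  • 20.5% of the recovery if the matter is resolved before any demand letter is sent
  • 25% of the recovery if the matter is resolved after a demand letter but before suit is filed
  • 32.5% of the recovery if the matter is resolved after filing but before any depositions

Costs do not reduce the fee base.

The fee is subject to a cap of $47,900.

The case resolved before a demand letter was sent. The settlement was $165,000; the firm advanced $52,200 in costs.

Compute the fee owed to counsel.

Fee base is the gross recovery, $165,000; costs are reimbursed separately.
The matter resolved before a demand letter was sent, so the 20.5% rate applies.
$165,000 × 20.5% = $33,825.00
$33,825.00 is under the $47,900 cap.

$33,825.00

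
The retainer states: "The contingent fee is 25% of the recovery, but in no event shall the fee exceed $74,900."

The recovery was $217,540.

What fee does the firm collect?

$54,385.00

25% of $217,540 = $54,385.00
That is under the $74,900 cap.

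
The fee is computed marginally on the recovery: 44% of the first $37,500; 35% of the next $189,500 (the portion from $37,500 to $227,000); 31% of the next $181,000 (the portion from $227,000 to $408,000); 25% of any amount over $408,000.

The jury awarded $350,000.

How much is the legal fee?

$120,955.00

First $37,500 at 44% = $16,500.00
Next $189,500 at 35% = $66,325.00
Remaining $123,000 at 31% = $38,130.00
Fee: $16,500.00 + $66,325.00 + $38,130.00 = $120,955.00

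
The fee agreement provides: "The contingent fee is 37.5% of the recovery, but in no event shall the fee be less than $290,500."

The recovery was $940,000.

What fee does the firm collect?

$352,500.00

37.5% of $940,000 = $352,500.00
That exceeds the $290,500 minimum.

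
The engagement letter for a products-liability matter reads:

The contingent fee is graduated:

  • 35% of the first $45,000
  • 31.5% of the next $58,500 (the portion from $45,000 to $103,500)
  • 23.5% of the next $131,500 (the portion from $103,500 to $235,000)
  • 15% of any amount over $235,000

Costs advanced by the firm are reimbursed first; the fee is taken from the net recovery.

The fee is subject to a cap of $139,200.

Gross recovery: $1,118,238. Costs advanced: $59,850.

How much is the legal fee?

Fee base (net of costs): $1,118,238 − $59,850 = $1,058,388
First $45,000 at 35% = $15,750.00
Next $58,500 at 31.5% = $18,427.50
Next $131,500 at 23.5% = $30,902.50
Remaining $823,388 at 15% = $123,508.20
Fee: $15,750.00 + $18,427.50 + $30,902.50 + $123,508.20 = $188,588.20
$188,588.20 exceeds the $139,200 cap, so the fee is capped at $139,200.00.

$139,200.00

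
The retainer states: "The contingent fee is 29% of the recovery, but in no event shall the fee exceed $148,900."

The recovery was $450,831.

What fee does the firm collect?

$130,740.99

29% of $450,831 = $130,740.99
That is under the $148,900 cap.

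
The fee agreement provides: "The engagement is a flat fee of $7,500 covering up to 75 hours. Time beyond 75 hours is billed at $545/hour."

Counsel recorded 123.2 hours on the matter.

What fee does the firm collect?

$33,769.00

Flat fee: $7,500.00
Excess hours: 123.2 − 75 = 48.2
Overrun: 48.2 × $545 = $26,269.00
Total: $7,500.00 + $26,269.00 = $33,769.00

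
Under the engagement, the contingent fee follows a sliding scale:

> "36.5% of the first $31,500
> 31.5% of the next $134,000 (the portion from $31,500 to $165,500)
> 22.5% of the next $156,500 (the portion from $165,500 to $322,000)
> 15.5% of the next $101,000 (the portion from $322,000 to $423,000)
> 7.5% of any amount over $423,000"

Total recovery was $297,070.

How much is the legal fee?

First $31,500 at 36.5% = $11,497.50
Next $134,000 at 31.5% = $42,210.00
Remaining $131,570 at 22.5% = $29,603.25
Fee: $11,497.50 + $42,210.00 + $29,603.25 = $83,310.75

$83,310.75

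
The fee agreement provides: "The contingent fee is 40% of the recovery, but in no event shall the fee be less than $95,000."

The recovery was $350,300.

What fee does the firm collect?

40% of $350,300 = $140,120.00
That exceeds the $95,000 minimum.

$140,120.00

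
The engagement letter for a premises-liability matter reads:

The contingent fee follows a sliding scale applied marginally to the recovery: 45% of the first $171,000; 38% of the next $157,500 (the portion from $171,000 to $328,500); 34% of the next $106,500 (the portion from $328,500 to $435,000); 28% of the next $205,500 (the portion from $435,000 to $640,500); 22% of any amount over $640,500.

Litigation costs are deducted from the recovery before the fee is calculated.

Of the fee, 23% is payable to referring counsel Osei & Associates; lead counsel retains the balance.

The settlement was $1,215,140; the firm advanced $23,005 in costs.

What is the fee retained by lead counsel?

Fee base (net of costs): $1,215,140 − $23,005 = $1,192,135
First $171,000 at 45% = $76,950.00
Next $157,500 at 38% = $59,850.00
Next $106,500 at 34% = $36,210.00
Next $205,500 at 28% = $57,540.00
Remaining $551,635 at 22% = $121,359.70
Fee: $76,950.00 + $59,850.00 + $36,210.00 + $57,540.00 + $121,359.70 = $351,909.70
Referral share: 23% of $351,909.70 = $80,939.23; lead counsel retains $351,909.70 − $80,939.23 = $270,970.47.

$270,970.47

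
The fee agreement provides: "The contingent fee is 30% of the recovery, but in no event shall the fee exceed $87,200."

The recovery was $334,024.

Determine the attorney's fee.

30% of $334,024 = $100,207.20
That exceeds the $87,200 cap, so the fee is capped at $87,200.

$87,200.00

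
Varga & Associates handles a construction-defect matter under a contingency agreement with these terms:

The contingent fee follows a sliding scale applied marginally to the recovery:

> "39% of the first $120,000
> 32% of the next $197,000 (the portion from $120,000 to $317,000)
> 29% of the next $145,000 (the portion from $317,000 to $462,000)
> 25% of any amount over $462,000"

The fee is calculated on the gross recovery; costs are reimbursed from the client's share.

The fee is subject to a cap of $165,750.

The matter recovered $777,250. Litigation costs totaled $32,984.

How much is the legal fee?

Fee base is the gross recovery, $777,250; costs are reimbursed separately.
First $120,000 at 39% = $46,800.00
Next $197,000 at 32% = $63,040.00
Next $145,000 at 29% = $42,050.00
Remaining $315,250 at 25% = $78,812.50
Fee: $46,800.00 + $63,040.00 + $42,050.00 + $78,812.50 = $230,702.50
$230,702.50 exceeds the $165,750 cap, so the fee is capped at $165,750.00.

$165,750.00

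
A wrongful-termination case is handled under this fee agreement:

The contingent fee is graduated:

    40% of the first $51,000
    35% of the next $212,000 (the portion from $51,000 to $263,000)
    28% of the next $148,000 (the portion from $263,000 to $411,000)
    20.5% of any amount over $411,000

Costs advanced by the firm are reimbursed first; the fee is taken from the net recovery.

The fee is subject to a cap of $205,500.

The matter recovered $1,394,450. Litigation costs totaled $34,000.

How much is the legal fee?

$205,500.00

Fee base (net of costs): $1,394,450 − $34,000 = $1,360,450
First $51,000 at 40% = $20,400.00
Next $212,000 at 35% = $74,200.00
Next $148,000 at 28% = $41,440.00
Remaining $949,450 at 20.5% = $194,637.25
Fee: $20,400.00 + $74,200.00 + $41,440.00 + $194,637.25 = $330,677.25
$330,677.25 exceeds the $205,500 cap, so the fee is capped at $205,500.00.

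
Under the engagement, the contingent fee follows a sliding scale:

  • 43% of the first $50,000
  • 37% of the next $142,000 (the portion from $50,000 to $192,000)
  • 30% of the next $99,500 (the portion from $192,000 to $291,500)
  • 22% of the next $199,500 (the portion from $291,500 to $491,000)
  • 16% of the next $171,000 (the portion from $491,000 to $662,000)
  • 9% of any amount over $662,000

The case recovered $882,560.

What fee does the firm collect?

First $50,000 at 43% = $21,500.00
Next $142,000 at 37% = $52,540.00
Next $99,500 at 30% = $29,850.00
Next $199,500 at 22% = $43,890.00
Next $171,000 at 16% = $27,360.00
Remaining $220,560 at 9% = $19,850.40
Fee: $21,500.00 + $52,540.00 + $29,850.00 + $43,890.00 + $27,360.00 + $19,850.40 = $194,990.40

$194,990.40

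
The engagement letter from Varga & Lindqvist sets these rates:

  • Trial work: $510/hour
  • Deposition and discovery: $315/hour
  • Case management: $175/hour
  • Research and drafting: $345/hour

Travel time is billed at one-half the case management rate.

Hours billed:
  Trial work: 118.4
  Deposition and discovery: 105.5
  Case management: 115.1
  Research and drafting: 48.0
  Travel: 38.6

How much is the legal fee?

$133,696.50

Trial work: 118.4 × $510 = $60,384.00
Deposition and discovery: 105.5 × $315 = $33,232.50
Case management: 115.1 × $175 = $20,142.50
Research and drafting: 48.0 × $345 = $16,560.00
Subtotal: $60,384.00 + $33,232.50 + $20,142.50 + $16,560.00 = $130,319.00
Travel: 38.6 × ($175 ÷ 2) = 38.6 × $87.50 = $3,377.50
Total: $130,319.00 + $3,377.50 = $133,696.50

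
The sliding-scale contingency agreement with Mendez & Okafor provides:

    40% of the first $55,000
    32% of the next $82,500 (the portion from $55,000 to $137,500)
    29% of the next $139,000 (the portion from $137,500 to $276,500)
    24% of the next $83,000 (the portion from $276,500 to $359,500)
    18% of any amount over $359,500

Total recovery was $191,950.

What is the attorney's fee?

First $55,000 at 40% = $22,000.00
Next $82,500 at 32% = $26,400.00
Remaining $54,450 at 29% = $15,790.50
Fee: $22,000.00 + $26,400.00 + $15,790.50 = $64,190.50

$64,190.50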